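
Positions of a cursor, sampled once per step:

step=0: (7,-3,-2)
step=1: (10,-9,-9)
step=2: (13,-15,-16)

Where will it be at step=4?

(19,-27,-30)

Constant displacement of (+3,-6,-7) per step.
step 3: (13,-15,-16) + (+3,-6,-7) → (16,-21,-23)
step 4: (16,-21,-23) + (+3,-6,-7) → (19,-27,-30)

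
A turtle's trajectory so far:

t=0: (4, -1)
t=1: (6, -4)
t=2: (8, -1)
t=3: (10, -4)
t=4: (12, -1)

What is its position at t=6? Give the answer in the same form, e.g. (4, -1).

(16, -1)

Differencing gives (+2, -3), (+2, +3), (+2, -3), (+2, +3). This is the pattern (+2, -3), (+2, +3) repeated.
step 5: apply (+2, -3) → (14, -4)
step 6: apply (+2, +3) → (16, -1)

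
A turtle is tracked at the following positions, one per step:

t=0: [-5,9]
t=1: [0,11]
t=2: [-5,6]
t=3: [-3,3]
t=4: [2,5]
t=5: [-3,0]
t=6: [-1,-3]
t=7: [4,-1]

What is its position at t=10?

Step-to-step displacements: [+5,+2], [-5,-5], [+2,-3], [+5,+2], [-5,-5], [+2,-3], [+5,+2] — a repeating cycle of length 3.
step 8: apply [-5,-5] → [-1,-6]
step 9: apply [+2,-3] → [1,-9]
step 10: apply [+5,+2] → [6,-7]

[6,-7]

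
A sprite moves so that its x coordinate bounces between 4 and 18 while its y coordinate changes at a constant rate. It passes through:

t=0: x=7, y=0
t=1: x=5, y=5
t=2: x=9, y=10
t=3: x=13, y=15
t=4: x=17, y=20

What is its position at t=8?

The x coordinate reflects between 4 and 18, moving 4 per step.
  step 5: 17 → 15
  step 6: 15 → 11
  step 7: 11 → 7
  step 8: 7 → 5
The y coordinate changes by +5 each step: at step 8 it is 40.

x=5, y=40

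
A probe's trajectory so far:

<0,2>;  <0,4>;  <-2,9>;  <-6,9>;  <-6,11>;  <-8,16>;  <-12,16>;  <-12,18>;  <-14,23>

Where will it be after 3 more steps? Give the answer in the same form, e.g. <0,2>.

<-20,30>

Differencing gives <+0,+2>, <-2,+5>, <-4,+0>, <+0,+2>, <-2,+5>, <-4,+0>, <+0,+2>, <-2,+5>. This is the pattern <+0,+2>, <-2,+5>, <-4,+0> repeated.
step 9: apply <-4,+0> → <-18,23>
step 10: apply <+0,+2> → <-18,25>
step 11: apply <-2,+5> → <-20,30>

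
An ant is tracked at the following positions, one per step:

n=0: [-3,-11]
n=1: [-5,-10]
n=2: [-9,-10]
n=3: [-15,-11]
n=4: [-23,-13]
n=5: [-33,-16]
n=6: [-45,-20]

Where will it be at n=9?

Taking differences between consecutive positions: [-2,+1], [-4,+0], [-6,-1], [-8,-2], [-10,-3], [-12,-4]. These grow by [-2,-1] each step.
step 7: [-45,-20] + [-14,-5] → [-59,-25]
step 8: [-59,-25] + [-16,-6] → [-75,-31]
step 9: [-75,-31] + [-18,-7] → [-93,-38]

[-93,-38]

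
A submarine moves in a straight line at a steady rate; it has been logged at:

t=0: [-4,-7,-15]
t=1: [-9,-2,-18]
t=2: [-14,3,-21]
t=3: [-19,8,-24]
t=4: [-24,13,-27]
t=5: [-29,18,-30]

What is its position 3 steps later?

[-44,33,-39]

Each step adds [-5,+5,-3] to the position.
step 6: [-29,18,-30] + [-5,+5,-3] → [-34,23,-33]
step 7: [-34,23,-33] + [-5,+5,-3] → [-39,28,-36]
step 8: [-39,28,-36] + [-5,+5,-3] → [-44,33,-39]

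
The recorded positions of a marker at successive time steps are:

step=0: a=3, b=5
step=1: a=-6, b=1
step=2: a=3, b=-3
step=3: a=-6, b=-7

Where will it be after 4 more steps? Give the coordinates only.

The a coordinate repeats the cycle [3, -6] with period 2; step 7 mod 2 = 1, giving -6.
The b coordinate changes by -4 each step, so at step 7 it is 5 + 7·(-4) = -23.

a=-6, b=-23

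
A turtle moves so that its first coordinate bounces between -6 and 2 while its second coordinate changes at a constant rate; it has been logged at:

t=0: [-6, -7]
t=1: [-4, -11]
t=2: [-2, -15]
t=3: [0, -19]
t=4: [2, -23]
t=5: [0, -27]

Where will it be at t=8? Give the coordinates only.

[-6, -39]

The first coordinate reflects between -6 and 2, moving 2 per step.
  step 6: 0 → -2
  step 7: -2 → -4
  step 8: -4 → -6
The second coordinate changes by -4 each step: at step 8 it is -39.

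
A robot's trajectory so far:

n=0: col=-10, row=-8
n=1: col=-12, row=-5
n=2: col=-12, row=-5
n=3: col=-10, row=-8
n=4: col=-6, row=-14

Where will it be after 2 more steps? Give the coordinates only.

Taking differences between consecutive positions: (-2,+3), (+0,+0), (+2,-3), (+4,-6). These grow by (+2,-3) each step.
step 5: col=-6, row=-14 + (+6,-9) → col=0, row=-23
step 6: col=0, row=-23 + (+8,-12) → col=8, row=-35

col=8, row=-35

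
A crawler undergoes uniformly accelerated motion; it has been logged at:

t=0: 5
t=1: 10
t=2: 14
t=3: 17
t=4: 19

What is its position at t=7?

19

Successive displacements: +5, +4, +3, +2 — each changes by -1.
step 5: 19 + 1 → 20
step 6: 20 + 0 → 20
step 7: 20 − 1 → 19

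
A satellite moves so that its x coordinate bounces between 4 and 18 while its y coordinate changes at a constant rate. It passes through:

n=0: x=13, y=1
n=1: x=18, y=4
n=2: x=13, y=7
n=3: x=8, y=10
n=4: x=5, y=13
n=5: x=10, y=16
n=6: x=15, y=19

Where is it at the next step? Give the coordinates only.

x=16, y=22

The x coordinate reflects between 4 and 18, moving 5 per step.
  step 7: 15 → 16
The y coordinate changes by +3 each step: at step 7 it is 22.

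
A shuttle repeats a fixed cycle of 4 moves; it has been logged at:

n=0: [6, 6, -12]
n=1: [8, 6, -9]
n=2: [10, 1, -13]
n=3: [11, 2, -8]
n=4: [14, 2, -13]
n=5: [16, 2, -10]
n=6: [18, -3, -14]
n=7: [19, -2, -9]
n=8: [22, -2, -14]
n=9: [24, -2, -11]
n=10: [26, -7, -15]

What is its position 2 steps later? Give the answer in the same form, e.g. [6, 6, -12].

Differencing gives [+2, +0, +3], [+2, -5, -4], [+1, +1, +5], [+3, +0, -5], [+2, +0, +3], [+2, -5, -4], [+1, +1, +5], [+3, +0, -5], [+2, +0, +3], [+2, -5, -4]. This is the pattern [+2, +0, +3], [+2, -5, -4], [+1, +1, +5], [+3, +0, -5] repeated.
step 11: apply [+1, +1, +5] → [27, -6, -10]
step 12: apply [+3, +0, -5] → [30, -6, -15]

[30, -6, -15]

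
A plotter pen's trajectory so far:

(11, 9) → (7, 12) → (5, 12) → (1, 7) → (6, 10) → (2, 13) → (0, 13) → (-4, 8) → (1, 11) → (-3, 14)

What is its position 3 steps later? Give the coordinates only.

Step-to-step displacements: (-4, +3), (-2, +0), (-4, -5), (+5, +3), (-4, +3), (-2, +0), (-4, -5), (+5, +3), (-4, +3) — a repeating cycle of length 4.
step 10: apply (-2, +0) → (-5, 14)
step 11: apply (-4, -5) → (-9, 9)
step 12: apply (+5, +3) → (-4, 12)

(-4, 12)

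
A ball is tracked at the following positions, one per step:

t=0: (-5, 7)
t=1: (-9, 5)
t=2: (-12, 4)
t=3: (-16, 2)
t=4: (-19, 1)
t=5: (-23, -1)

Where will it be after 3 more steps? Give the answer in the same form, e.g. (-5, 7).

Step-to-step displacements: (-4, -2), (-3, -1), (-4, -2), (-3, -1), (-4, -2) — a repeating cycle of length 2.
step 6: apply (-3, -1) → (-26, -2)
step 7: apply (-4, -2) → (-30, -4)
step 8: apply (-3, -1) → (-33, -5)

(-33, -5)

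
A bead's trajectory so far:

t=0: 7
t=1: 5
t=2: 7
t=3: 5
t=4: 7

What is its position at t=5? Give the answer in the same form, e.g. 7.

5

Consecutive displacements -2, +2, -2, +2 scale by a factor of -1 each step.
step 5: 7 − 2 → 5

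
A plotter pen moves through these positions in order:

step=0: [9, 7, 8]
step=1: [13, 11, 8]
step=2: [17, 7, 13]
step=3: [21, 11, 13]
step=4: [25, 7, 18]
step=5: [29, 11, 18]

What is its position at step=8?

[41, 7, 28]

The moves between consecutive positions are [+4, +4, +0], [+4, -4, +5], [+4, +4, +0], [+4, -4, +5], [+4, +4, +0]; they repeat the 2-cycle [[+4, +4, +0], [+4, -4, +5]].
step 6: apply [+4, -4, +5] → [33, 7, 23]
step 7: apply [+4, +4, +0] → [37, 11, 23]
step 8: apply [+4, -4, +5] → [41, 7, 28]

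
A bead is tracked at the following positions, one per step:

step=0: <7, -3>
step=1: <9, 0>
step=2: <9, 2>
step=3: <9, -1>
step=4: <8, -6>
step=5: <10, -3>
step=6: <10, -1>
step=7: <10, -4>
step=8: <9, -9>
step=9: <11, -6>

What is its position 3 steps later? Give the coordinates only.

The moves between consecutive positions are <+2, +3>, <+0, +2>, <+0, -3>, <-1, -5>, <+2, +3>, <+0, +2>, <+0, -3>, <-1, -5>, <+2, +3>; they repeat the 4-cycle [<+2, +3>, <+0, +2>, <+0, -3>, <-1, -5>].
step 10: apply <+0, +2> → <11, -4>
step 11: apply <+0, -3> → <11, -7>
step 12: apply <-1, -5> → <10, -12>

<10, -12>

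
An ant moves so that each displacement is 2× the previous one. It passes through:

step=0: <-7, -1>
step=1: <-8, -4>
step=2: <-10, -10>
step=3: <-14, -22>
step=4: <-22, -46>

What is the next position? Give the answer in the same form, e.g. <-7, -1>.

The jumps are <-1, -3>, <-2, -6>, <-4, -12>, <-8, -24> — a geometric progression with ratio 2.
step 5: <-22, -46> + <-16, -48> → <-38, -94>

<-38, -94>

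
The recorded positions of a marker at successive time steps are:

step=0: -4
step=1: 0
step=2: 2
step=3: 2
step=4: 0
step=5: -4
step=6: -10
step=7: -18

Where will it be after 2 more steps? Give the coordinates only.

First differences are +4, +2, +0, -2, -4, -6, -8; their common second difference is -2 (constant acceleration).
step 8: -18 − 10 → -28
step 9: -28 − 12 → -40

-40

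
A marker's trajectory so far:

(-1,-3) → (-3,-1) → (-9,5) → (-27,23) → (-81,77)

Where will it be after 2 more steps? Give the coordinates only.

(-729,725)

The jumps are (-2,+2), (-6,+6), (-18,+18), (-54,+54) — a geometric progression with ratio 3.
step 5: (-81,77) + (-162,+162) → (-243,239)
step 6: (-243,239) + (-486,+486) → (-729,725)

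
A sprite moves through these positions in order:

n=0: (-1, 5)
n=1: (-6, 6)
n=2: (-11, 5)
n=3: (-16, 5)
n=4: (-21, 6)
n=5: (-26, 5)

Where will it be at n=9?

(-46, 5)

First: linear, -5 per step → -46 at step 9.
Second: cycles through 5, 6, 5 every 3 steps. Step 9 lands at position 0 of the cycle → 5.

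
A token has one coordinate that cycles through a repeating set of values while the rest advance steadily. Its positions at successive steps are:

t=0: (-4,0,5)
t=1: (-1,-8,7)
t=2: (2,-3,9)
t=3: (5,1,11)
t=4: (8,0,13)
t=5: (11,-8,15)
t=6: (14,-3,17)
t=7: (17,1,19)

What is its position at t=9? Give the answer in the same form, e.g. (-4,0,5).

(23,-8,23)

The first coordinate changes by +3 each step, so at step 9 it is -4 + 9·(3) = 23.
The second coordinate repeats the cycle [0, -8, -3, 1] with period 4; step 9 mod 4 = 1, giving -8.
The third coordinate changes by +2 each step, so at step 9 it is 5 + 9·(2) = 23.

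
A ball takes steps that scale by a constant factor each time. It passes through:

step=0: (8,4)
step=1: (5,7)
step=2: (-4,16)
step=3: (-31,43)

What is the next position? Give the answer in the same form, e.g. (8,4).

Consecutive displacements (-3,+3), (-9,+9), (-27,+27) scale by a factor of 3 each step.
step 4: (-31,43) + (-81,+81) → (-112,124)

(-112,124)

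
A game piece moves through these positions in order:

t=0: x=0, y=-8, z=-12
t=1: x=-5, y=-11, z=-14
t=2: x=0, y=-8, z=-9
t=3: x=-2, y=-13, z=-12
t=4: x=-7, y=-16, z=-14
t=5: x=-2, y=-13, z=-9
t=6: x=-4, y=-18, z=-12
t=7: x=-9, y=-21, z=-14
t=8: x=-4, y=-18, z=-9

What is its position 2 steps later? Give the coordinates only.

Differencing gives (-5,-3,-2), (+5,+3,+5), (-2,-5,-3), (-5,-3,-2), (+5,+3,+5), (-2,-5,-3), (-5,-3,-2), (+5,+3,+5). This is the pattern (-5,-3,-2), (+5,+3,+5), (-2,-5,-3) repeated.
step 9: apply (-2,-5,-3) → x=-6, y=-23, z=-12
step 10: apply (-5,-3,-2) → x=-11, y=-26, z=-14

x=-11, y=-26, z=-14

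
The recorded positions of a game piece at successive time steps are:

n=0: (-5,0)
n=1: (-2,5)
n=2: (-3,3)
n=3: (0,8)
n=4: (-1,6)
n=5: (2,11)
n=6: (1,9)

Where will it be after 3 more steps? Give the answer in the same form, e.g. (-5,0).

Step-to-step displacements: (+3,+5), (-1,-2), (+3,+5), (-1,-2), (+3,+5), (-1,-2) — a repeating cycle of length 2.
step 7: apply (+3,+5) → (4,14)
step 8: apply (-1,-2) → (3,12)
step 9: apply (+3,+5) → (6,17)

(6,17)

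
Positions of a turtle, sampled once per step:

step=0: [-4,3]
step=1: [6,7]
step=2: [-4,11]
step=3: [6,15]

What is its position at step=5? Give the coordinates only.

First: cycles through -4, 6 every 2 steps. Step 5 lands at position 1 of the cycle → 6.
Second: linear, +4 per step → 23 at step 5.

[6,23]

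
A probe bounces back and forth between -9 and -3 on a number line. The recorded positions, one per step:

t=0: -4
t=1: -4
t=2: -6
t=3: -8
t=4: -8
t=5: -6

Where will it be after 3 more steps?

-6

The value reflects between -9 and -3, moving 2 per step.
  step 6: -6 → -4
  step 7: -4 → -4
  step 8: -4 → -6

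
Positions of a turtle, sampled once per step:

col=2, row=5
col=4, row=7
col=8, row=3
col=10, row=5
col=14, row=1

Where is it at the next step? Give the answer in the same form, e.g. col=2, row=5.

col=16, row=3

The moves between consecutive positions are (+2, +2), (+4, -4), (+2, +2), (+4, -4); they repeat the 2-cycle [(+2, +2), (+4, -4)].
step 5: apply (+2, +2) → col=16, row=3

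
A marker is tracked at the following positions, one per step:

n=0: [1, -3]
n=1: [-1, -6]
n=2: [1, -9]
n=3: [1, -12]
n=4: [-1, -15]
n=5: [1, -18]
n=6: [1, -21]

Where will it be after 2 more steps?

[1, -27]

First: cycles through 1, -1, 1 every 3 steps. Step 8 lands at position 2 of the cycle → 1.
Second: linear, -3 per step → -27 at step 8.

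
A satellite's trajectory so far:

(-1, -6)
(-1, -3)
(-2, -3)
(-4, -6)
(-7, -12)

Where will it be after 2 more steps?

(-16, -33)

Taking differences between consecutive positions: (+0, +3), (-1, +0), (-2, -3), (-3, -6). These grow by (-1, -3) each step.
step 5: (-7, -12) + (-4, -9) → (-11, -21)
step 6: (-11, -21) + (-5, -12) → (-16, -33)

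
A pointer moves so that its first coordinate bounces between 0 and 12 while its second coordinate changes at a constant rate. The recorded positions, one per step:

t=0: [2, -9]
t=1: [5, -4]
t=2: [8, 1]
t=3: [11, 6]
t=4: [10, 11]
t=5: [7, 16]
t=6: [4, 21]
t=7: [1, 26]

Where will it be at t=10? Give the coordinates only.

[8, 41]

The first coordinate reflects between 0 and 12, moving 3 per step.
  step 8: 1 → 2
  step 9: 2 → 5
  step 10: 5 → 8
The second coordinate changes by +5 each step: at step 10 it is 41.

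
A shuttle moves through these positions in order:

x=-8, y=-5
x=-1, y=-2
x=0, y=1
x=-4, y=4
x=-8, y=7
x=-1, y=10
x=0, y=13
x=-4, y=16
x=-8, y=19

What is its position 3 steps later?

x=-4, y=28

X: cycles through -8, -1, 0, -4 every 4 steps. Step 11 lands at position 3 of the cycle → -4.
Y: linear, +3 per step → 28 at step 11.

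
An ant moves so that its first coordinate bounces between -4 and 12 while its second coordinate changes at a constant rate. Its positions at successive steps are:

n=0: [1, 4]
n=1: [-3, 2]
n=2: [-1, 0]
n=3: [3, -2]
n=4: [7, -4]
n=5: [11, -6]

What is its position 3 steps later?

The first coordinate reflects between -4 and 12, moving 4 per step.
  step 6: 11 → 9
  step 7: 9 → 5
  step 8: 5 → 1
The second coordinate changes by -2 each step: at step 8 it is -12.

[1, -12]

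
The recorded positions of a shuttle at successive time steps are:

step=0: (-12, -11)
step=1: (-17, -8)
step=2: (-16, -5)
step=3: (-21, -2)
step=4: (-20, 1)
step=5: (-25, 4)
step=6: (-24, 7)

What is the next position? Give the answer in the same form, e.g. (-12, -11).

(-29, 10)

The moves between consecutive positions are (-5, +3), (+1, +3), (-5, +3), (+1, +3), (-5, +3), (+1, +3); they repeat the 2-cycle [(-5, +3), (+1, +3)].
step 7: apply (-5, +3) → (-29, 10)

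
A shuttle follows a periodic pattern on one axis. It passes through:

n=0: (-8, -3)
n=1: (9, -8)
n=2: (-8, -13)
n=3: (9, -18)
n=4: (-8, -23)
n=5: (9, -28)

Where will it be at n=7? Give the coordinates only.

First: cycles through -8, 9 every 2 steps. Step 7 lands at position 1 of the cycle → 9.
Second: linear, -5 per step → -38 at step 7.

(9, -38)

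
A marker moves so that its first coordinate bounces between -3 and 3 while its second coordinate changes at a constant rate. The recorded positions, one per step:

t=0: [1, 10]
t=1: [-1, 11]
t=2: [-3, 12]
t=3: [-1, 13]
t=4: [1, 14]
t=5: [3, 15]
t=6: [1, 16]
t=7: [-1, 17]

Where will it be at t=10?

The first coordinate travels 2 per step and bounces off the walls at -3 and 3.
  step 8: -1 → -3
  step 9: -3 → -1
  step 10: -1 → 1
The second coordinate changes by +1 each step: at step 10 it is 20.

[1, 20]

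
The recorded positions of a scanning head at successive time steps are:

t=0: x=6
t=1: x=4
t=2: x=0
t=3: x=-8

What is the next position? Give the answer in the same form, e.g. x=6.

Consecutive displacements -2, -4, -8 scale by a factor of 2 each step.
step 4: -8 − 16 → x=-24

x=-24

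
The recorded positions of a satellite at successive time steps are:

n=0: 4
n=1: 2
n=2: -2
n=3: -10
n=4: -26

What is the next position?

Step-to-step displacements: -2, -4, -8, -16; each is 2× the previous.
step 5: -26 − 32 → -58

-58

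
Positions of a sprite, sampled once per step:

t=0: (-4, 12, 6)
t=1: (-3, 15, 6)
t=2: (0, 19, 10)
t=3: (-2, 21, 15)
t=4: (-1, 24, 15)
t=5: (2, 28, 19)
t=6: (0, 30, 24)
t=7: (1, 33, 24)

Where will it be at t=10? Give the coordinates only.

Differencing gives (+1, +3, +0), (+3, +4, +4), (-2, +2, +5), (+1, +3, +0), (+3, +4, +4), (-2, +2, +5), (+1, +3, +0). This is the pattern (+1, +3, +0), (+3, +4, +4), (-2, +2, +5) repeated.
step 8: apply (+3, +4, +4) → (4, 37, 28)
step 9: apply (-2, +2, +5) → (2, 39, 33)
step 10: apply (+1, +3, +0) → (3, 42, 33)

(3, 42, 33)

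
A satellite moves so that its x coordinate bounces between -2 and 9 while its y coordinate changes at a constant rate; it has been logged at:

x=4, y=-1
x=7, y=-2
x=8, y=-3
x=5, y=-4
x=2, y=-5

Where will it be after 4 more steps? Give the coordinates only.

x=6, y=-9

The x coordinate reflects between -2 and 9, moving 3 per step.
  step 5: 2 → -1
  step 6: -1 → 0
  step 7: 0 → 3
  step 8: 3 → 6
The y coordinate changes by -1 each step: at step 8 it is -9.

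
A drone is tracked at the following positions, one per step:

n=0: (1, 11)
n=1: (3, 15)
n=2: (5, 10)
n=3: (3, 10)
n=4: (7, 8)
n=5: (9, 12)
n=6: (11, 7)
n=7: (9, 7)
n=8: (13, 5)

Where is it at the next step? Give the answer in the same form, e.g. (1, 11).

Step-to-step displacements: (+2, +4), (+2, -5), (-2, +0), (+4, -2), (+2, +4), (+2, -5), (-2, +0), (+4, -2) — a repeating cycle of length 4.
step 9: apply (+2, +4) → (15, 9)

(15, 9)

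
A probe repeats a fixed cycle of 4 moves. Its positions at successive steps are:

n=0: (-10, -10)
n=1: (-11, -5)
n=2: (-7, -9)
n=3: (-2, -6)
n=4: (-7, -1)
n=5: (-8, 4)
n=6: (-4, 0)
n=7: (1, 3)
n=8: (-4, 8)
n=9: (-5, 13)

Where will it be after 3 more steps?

(-1, 17)

Differencing gives (-1, +5), (+4, -4), (+5, +3), (-5, +5), (-1, +5), (+4, -4), (+5, +3), (-5, +5), (-1, +5). This is the pattern (-1, +5), (+4, -4), (+5, +3), (-5, +5) repeated.
step 10: apply (+4, -4) → (-1, 9)
step 11: apply (+5, +3) → (4, 12)
step 12: apply (-5, +5) → (-1, 17)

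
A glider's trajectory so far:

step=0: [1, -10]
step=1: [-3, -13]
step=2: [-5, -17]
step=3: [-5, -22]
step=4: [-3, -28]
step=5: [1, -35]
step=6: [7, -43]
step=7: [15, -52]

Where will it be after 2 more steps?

Successive displacements: [-4, -3], [-2, -4], [+0, -5], [+2, -6], [+4, -7], [+6, -8], [+8, -9] — each changes by [+2, -1].
step 8: [15, -52] + [+10, -10] → [25, -62]
step 9: [25, -62] + [+12, -11] → [37, -73]

[37, -73]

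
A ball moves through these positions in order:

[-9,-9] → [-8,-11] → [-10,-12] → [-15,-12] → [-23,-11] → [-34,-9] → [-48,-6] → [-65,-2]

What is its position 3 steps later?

[-134,16]

Taking differences between consecutive positions: [+1,-2], [-2,-1], [-5,+0], [-8,+1], [-11,+2], [-14,+3], [-17,+4]. These grow by [-3,+1] each step.
step 8: [-65,-2] + [-20,+5] → [-85,3]
step 9: [-85,3] + [-23,+6] → [-108,9]
step 10: [-108,9] + [-26,+7] → [-134,16]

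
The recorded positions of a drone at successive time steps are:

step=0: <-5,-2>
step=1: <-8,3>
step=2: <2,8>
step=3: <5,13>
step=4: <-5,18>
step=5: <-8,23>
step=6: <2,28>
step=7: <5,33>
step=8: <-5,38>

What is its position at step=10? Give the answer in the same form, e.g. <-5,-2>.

<2,48>

First: cycles through -5, -8, 2, 5 every 4 steps. Step 10 lands at position 2 of the cycle → 2.
Second: linear, +5 per step → 48 at step 10.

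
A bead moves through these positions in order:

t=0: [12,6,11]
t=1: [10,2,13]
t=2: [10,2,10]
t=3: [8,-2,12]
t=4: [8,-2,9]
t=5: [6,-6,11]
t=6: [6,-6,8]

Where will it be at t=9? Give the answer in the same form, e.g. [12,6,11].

[2,-14,9]

Differencing gives [-2,-4,+2], [+0,+0,-3], [-2,-4,+2], [+0,+0,-3], [-2,-4,+2], [+0,+0,-3]. This is the pattern [-2,-4,+2], [+0,+0,-3] repeated.
step 7: apply [-2,-4,+2] → [4,-10,10]
step 8: apply [+0,+0,-3] → [4,-10,7]
step 9: apply [-2,-4,+2] → [2,-14,9]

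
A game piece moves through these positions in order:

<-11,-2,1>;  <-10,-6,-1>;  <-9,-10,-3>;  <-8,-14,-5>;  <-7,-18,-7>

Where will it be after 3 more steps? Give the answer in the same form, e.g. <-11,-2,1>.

<-4,-30,-13>

Each step adds <+1,-4,-2> to the position.
step 5: <-7,-18,-7> + <+1,-4,-2> → <-6,-22,-9>
step 6: <-6,-22,-9> + <+1,-4,-2> → <-5,-26,-11>
step 7: <-5,-26,-11> + <+1,-4,-2> → <-4,-30,-13>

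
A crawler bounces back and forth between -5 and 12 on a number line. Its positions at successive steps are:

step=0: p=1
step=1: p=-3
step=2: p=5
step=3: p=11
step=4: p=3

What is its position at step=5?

The value reflects between -5 and 12, moving 8 per step.
  step 5: 3 → -5

p=-5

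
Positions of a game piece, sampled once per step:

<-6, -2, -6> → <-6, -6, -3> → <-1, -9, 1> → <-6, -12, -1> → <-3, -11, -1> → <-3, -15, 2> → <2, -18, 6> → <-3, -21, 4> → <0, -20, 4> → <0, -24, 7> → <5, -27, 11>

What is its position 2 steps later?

The moves between consecutive positions are <+0, -4, +3>, <+5, -3, +4>, <-5, -3, -2>, <+3, +1, +0>, <+0, -4, +3>, <+5, -3, +4>, <-5, -3, -2>, <+3, +1, +0>, <+0, -4, +3>, <+5, -3, +4>; they repeat the 4-cycle [<+0, -4, +3>, <+5, -3, +4>, <-5, -3, -2>, <+3, +1, +0>].
step 11: apply <-5, -3, -2> → <0, -30, 9>
step 12: apply <+3, +1, +0> → <3, -29, 9>

<3, -29, 9>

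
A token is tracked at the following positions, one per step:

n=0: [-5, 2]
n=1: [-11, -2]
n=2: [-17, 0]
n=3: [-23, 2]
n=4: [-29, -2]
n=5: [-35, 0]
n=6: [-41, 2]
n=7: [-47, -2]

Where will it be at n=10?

The first coordinate changes by -6 each step, so at step 10 it is -5 + 10·(-6) = -65.
The second coordinate repeats the cycle [2, -2, 0] with period 3; step 10 mod 3 = 1, giving -2.

[-65, -2]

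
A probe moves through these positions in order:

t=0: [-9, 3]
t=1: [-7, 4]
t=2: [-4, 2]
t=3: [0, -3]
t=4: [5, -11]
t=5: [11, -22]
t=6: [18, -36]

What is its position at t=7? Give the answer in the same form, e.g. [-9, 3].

First differences are [+2, +1], [+3, -2], [+4, -5], [+5, -8], [+6, -11], [+7, -14]; their common second difference is [+1, -3] (constant acceleration).
step 7: [18, -36] + [+8, -17] → [26, -53]

[26, -53]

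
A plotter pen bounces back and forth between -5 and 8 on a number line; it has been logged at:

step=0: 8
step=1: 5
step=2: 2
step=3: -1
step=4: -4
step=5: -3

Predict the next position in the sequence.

The value travels 3 per step and bounces off the walls at -5 and 8.
  step 6: -3 → 0

0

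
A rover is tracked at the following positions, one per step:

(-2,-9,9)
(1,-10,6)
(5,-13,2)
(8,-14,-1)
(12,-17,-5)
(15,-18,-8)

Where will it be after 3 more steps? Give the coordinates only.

(26,-25,-19)

Differencing gives (+3,-1,-3), (+4,-3,-4), (+3,-1,-3), (+4,-3,-4), (+3,-1,-3). This is the pattern (+3,-1,-3), (+4,-3,-4) repeated.
step 6: apply (+4,-3,-4) → (19,-21,-12)
step 7: apply (+3,-1,-3) → (22,-22,-15)
step 8: apply (+4,-3,-4) → (26,-25,-19)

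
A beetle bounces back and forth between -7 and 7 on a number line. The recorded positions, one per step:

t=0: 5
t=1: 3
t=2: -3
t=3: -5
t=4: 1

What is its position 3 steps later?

-5

The value travels 6 per step and bounces off the walls at -7 and 7.
  step 5: 1 → 7
  step 6: 7 → 1
  step 7: 1 → -5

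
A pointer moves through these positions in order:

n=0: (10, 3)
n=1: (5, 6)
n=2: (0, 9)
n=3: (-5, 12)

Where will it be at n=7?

(-25, 24)

The position changes by (-5, +3) every step.
step 4: (-5, 12) + (-5, +3) → (-10, 15)
step 5: (-10, 15) + (-5, +3) → (-15, 18)
step 6: (-15, 18) + (-5, +3) → (-20, 21)
step 7: (-20, 21) + (-5, +3) → (-25, 24)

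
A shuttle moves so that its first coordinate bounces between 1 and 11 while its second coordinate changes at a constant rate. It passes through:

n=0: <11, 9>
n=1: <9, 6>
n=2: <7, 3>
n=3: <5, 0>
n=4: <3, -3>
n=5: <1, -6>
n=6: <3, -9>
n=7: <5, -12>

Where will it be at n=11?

The first coordinate reflects between 1 and 11, moving 2 per step.
  step 8: 5 → 7
  step 9: 7 → 9
  step 10: 9 → 11
  step 11: 11 → 9
The second coordinate changes by -3 each step: at step 11 it is -24.

<9, -24>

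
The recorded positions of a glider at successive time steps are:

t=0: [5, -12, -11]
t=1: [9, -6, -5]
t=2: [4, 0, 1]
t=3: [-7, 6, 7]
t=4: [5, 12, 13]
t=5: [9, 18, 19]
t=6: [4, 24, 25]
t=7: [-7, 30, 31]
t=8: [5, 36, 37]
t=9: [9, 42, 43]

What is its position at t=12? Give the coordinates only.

[5, 60, 61]

The first coordinate repeats the cycle [5, 9, 4, -7] with period 4; step 12 mod 4 = 0, giving 5.
The second coordinate changes by +6 each step, so at step 12 it is -12 + 12·(6) = 60.
The third coordinate changes by +6 each step, so at step 12 it is -11 + 12·(6) = 61.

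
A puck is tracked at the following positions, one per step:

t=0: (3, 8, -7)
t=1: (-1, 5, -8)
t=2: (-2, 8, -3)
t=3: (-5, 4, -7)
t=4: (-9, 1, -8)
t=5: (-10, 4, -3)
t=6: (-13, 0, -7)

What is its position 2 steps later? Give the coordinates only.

(-18, 0, -3)

The moves between consecutive positions are (-4, -3, -1), (-1, +3, +5), (-3, -4, -4), (-4, -3, -1), (-1, +3, +5), (-3, -4, -4); they repeat the 3-cycle [(-4, -3, -1), (-1, +3, +5), (-3, -4, -4)].
step 7: apply (-4, -3, -1) → (-17, -3, -8)
step 8: apply (-1, +3, +5) → (-18, 0, -3)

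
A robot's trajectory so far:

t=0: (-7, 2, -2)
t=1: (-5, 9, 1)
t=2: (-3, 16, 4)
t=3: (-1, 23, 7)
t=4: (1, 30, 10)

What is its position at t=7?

The position changes by (+2, +7, +3) every step.
step 5: (1, 30, 10) + (+2, +7, +3) → (3, 37, 13)
step 6: (3, 37, 13) + (+2, +7, +3) → (5, 44, 16)
step 7: (5, 44, 16) + (+2, +7, +3) → (7, 51, 19)

(7, 51, 19)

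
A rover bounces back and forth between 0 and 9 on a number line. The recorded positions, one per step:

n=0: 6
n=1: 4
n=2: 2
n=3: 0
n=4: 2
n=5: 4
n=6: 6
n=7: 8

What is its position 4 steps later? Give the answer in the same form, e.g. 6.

2

The value travels 2 per step and bounces off the walls at 0 and 9.
  step 8: 8 → 8
  step 9: 8 → 6
  step 10: 6 → 4
  step 11: 4 → 2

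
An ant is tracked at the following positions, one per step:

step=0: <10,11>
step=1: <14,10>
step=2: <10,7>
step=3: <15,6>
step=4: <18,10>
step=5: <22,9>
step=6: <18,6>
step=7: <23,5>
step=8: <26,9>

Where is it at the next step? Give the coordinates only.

<30,8>

Step-to-step displacements: <+4,-1>, <-4,-3>, <+5,-1>, <+3,+4>, <+4,-1>, <-4,-3>, <+5,-1>, <+3,+4> — a repeating cycle of length 4.
step 9: apply <+4,-1> → <30,8>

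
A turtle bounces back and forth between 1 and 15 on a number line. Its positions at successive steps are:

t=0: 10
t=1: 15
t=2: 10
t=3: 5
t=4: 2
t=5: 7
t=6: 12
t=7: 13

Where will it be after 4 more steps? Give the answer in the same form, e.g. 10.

The value travels 5 per step and bounces off the walls at 1 and 15.
  step 8: 13 → 8
  step 9: 8 → 3
  step 10: 3 → 4
  step 11: 4 → 9

9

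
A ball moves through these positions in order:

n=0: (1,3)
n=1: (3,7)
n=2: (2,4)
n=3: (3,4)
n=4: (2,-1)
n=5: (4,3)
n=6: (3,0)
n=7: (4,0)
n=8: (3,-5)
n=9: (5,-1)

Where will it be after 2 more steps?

Differencing gives (+2,+4), (-1,-3), (+1,+0), (-1,-5), (+2,+4), (-1,-3), (+1,+0), (-1,-5), (+2,+4). This is the pattern (+2,+4), (-1,-3), (+1,+0), (-1,-5) repeated.
step 10: apply (-1,-3) → (4,-4)
step 11: apply (+1,+0) → (5,-4)

(5,-4)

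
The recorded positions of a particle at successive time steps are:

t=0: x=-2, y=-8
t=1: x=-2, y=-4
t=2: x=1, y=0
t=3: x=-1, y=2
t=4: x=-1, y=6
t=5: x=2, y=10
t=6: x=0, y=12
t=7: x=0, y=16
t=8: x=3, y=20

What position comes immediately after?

x=1, y=22

Differencing gives (+0, +4), (+3, +4), (-2, +2), (+0, +4), (+3, +4), (-2, +2), (+0, +4), (+3, +4). This is the pattern (+0, +4), (+3, +4), (-2, +2) repeated.
step 9: apply (-2, +2) → x=1, y=22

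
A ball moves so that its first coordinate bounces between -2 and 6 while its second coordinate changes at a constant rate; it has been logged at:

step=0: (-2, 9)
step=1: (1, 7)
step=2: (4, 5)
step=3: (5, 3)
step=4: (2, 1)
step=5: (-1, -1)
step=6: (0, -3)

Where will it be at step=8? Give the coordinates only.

(6, -7)

The first coordinate reflects between -2 and 6, moving 3 per step.
  step 7: 0 → 3
  step 8: 3 → 6
The second coordinate changes by -2 each step: at step 8 it is -7.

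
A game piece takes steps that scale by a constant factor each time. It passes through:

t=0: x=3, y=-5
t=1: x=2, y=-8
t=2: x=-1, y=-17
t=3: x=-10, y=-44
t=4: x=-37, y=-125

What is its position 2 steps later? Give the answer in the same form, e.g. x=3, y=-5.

Step-to-step displacements: (-1, -3), (-3, -9), (-9, -27), (-27, -81); each is 3× the previous.
step 5: x=-37, y=-125 + (-81, -243) → x=-118, y=-368
step 6: x=-118, y=-368 + (-243, -729) → x=-361, y=-1097

x=-361, y=-1097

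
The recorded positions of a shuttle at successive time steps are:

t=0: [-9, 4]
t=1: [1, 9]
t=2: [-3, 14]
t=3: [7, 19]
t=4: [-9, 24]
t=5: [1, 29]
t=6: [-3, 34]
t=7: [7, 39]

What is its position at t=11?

The first coordinate repeats the cycle [-9, 1, -3, 7] with period 4; step 11 mod 4 = 3, giving 7.
The second coordinate changes by +5 each step, so at step 11 it is 4 + 11·(5) = 59.

[7, 59]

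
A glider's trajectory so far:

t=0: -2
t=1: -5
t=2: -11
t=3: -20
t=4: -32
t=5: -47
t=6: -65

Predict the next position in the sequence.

Successive displacements: -3, -6, -9, -12, -15, -18 — each changes by -3.
step 7: -65 − 21 → -86

-86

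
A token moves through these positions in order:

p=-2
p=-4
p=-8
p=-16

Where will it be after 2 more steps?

p=-64

Step-to-step displacements: -2, -4, -8; each is 2× the previous.
step 4: -16 − 16 → p=-32
step 5: -32 − 32 → p=-64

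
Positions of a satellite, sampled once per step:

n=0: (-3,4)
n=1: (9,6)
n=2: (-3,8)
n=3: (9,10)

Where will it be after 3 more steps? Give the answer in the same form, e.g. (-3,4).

(-3,16)

First: cycles through -3, 9 every 2 steps. Step 6 lands at position 0 of the cycle → -3.
Second: linear, +2 per step → 16 at step 6.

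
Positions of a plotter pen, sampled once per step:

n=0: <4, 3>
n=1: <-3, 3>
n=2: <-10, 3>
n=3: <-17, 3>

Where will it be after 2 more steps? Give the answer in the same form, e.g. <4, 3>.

<-31, 3>

Constant displacement of <-7, +0> per step.
step 4: <-17, 3> + <-7, +0> → <-24, 3>
step 5: <-24, 3> + <-7, +0> → <-31, 3>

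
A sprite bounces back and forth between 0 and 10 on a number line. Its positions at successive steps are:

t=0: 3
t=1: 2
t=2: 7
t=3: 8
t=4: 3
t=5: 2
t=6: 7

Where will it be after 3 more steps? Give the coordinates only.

The value travels 5 per step and bounces off the walls at 0 and 10.
  step 7: 7 → 8
  step 8: 8 → 3
  step 9: 3 → 2

2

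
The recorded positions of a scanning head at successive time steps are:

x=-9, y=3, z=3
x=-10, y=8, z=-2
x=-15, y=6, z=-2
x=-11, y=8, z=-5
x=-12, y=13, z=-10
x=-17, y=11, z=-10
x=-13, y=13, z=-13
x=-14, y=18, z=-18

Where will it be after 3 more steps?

x=-16, y=23, z=-26

Differencing gives (-1,+5,-5), (-5,-2,+0), (+4,+2,-3), (-1,+5,-5), (-5,-2,+0), (+4,+2,-3), (-1,+5,-5). This is the pattern (-1,+5,-5), (-5,-2,+0), (+4,+2,-3) repeated.
step 8: apply (-5,-2,+0) → x=-19, y=16, z=-18
step 9: apply (+4,+2,-3) → x=-15, y=18, z=-21
step 10: apply (-1,+5,-5) → x=-16, y=23, z=-26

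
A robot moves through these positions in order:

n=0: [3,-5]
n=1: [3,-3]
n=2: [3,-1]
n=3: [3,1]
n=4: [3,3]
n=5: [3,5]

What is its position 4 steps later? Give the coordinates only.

The position changes by [+0,+2] every step.
step 6: [3,5] + [+0,+2] → [3,7]
step 7: [3,7] + [+0,+2] → [3,9]
step 8: [3,9] + [+0,+2] → [3,11]
step 9: [3,11] + [+0,+2] → [3,13]

[3,13]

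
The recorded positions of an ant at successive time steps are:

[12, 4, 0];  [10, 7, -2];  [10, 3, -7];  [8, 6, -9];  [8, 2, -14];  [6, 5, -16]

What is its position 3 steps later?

[4, 0, -28]

The moves between consecutive positions are [-2, +3, -2], [+0, -4, -5], [-2, +3, -2], [+0, -4, -5], [-2, +3, -2]; they repeat the 2-cycle [[-2, +3, -2], [+0, -4, -5]].
step 6: apply [+0, -4, -5] → [6, 1, -21]
step 7: apply [-2, +3, -2] → [4, 4, -23]
step 8: apply [+0, -4, -5] → [4, 0, -28]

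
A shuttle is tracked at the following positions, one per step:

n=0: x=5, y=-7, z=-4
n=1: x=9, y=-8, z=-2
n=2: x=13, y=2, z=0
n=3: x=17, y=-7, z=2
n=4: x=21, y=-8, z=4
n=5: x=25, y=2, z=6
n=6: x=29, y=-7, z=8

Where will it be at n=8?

The x coordinate changes by +4 each step, so at step 8 it is 5 + 8·(4) = 37.
The y coordinate repeats the cycle [-7, -8, 2] with period 3; step 8 mod 3 = 2, giving 2.
The z coordinate changes by +2 each step, so at step 8 it is -4 + 8·(2) = 12.

x=37, y=2, z=12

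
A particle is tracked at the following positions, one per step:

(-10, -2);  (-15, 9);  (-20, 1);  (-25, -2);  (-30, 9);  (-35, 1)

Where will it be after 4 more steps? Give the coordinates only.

The first coordinate changes by -5 each step, so at step 9 it is -10 + 9·(-5) = -55.
The second coordinate repeats the cycle [-2, 9, 1] with period 3; step 9 mod 3 = 0, giving -2.

(-55, -2)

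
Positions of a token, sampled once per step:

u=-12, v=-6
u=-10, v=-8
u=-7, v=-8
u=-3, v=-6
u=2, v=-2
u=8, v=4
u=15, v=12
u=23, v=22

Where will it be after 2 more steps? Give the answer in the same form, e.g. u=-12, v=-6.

First differences are (+2, -2), (+3, +0), (+4, +2), (+5, +4), (+6, +6), (+7, +8), (+8, +10); their common second difference is (+1, +2) (constant acceleration).
step 8: u=23, v=22 + (+9, +12) → u=32, v=34
step 9: u=32, v=34 + (+10, +14) → u=42, v=48

u=42, v=48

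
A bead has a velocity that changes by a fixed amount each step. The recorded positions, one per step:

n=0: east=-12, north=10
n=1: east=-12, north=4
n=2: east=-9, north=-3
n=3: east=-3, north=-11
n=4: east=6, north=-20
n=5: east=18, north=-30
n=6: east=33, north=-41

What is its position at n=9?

east=96, north=-80

First differences are (+0, -6), (+3, -7), (+6, -8), (+9, -9), (+12, -10), (+15, -11); their common second difference is (+3, -1) (constant acceleration).
step 7: east=33, north=-41 + (+18, -12) → east=51, north=-53
step 8: east=51, north=-53 + (+21, -13) → east=72, north=-66
step 9: east=72, north=-66 + (+24, -14) → east=96, north=-80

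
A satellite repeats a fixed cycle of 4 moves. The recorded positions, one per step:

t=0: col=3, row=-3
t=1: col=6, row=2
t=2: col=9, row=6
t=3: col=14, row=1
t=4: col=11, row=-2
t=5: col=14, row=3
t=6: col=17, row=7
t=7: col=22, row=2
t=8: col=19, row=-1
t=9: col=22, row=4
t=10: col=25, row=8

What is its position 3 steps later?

col=30, row=5

Step-to-step displacements: (+3, +5), (+3, +4), (+5, -5), (-3, -3), (+3, +5), (+3, +4), (+5, -5), (-3, -3), (+3, +5), (+3, +4) — a repeating cycle of length 4.
step 11: apply (+5, -5) → col=30, row=3
step 12: apply (-3, -3) → col=27, row=0
step 13: apply (+3, +5) → col=30, row=5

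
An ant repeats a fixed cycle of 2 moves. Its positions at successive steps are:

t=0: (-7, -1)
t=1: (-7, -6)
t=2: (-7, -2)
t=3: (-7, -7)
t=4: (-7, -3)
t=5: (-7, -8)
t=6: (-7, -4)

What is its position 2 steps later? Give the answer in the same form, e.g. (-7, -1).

The moves between consecutive positions are (+0, -5), (+0, +4), (+0, -5), (+0, +4), (+0, -5), (+0, +4); they repeat the 2-cycle [(+0, -5), (+0, +4)].
step 7: apply (+0, -5) → (-7, -9)
step 8: apply (+0, +4) → (-7, -5)

(-7, -5)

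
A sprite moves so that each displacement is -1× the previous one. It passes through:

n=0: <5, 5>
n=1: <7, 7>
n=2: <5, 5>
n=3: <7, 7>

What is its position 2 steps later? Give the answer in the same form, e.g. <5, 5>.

Consecutive displacements <+2, +2>, <-2, -2>, <+2, +2> scale by a factor of -1 each step.
step 4: <7, 7> + <-2, -2> → <5, 5>
step 5: <5, 5> + <+2, +2> → <7, 7>

<7, 7>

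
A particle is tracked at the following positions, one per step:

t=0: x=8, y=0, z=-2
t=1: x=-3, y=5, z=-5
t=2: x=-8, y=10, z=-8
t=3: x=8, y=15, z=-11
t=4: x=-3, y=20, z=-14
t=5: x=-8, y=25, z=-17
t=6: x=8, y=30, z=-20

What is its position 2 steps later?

The x coordinate repeats the cycle [8, -3, -8] with period 3; step 8 mod 3 = 2, giving -8.
The y coordinate changes by +5 each step, so at step 8 it is 0 + 8·(5) = 40.
The z coordinate changes by -3 each step, so at step 8 it is -2 + 8·(-3) = -26.

x=-8, y=40, z=-26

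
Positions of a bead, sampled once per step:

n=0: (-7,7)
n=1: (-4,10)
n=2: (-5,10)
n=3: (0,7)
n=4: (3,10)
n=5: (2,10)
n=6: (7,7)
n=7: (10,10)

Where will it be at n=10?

Differencing gives (+3,+3), (-1,+0), (+5,-3), (+3,+3), (-1,+0), (+5,-3), (+3,+3). This is the pattern (+3,+3), (-1,+0), (+5,-3) repeated.
step 8: apply (-1,+0) → (9,10)
step 9: apply (+5,-3) → (14,7)
step 10: apply (+3,+3) → (17,10)

(17,10)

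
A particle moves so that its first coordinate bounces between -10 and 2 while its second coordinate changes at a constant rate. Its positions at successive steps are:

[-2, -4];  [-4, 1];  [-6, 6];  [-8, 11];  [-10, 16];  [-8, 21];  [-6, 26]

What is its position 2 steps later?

The first coordinate reflects between -10 and 2, moving 2 per step.
  step 7: -6 → -4
  step 8: -4 → -2
The second coordinate changes by +5 each step: at step 8 it is 36.

[-2, 36]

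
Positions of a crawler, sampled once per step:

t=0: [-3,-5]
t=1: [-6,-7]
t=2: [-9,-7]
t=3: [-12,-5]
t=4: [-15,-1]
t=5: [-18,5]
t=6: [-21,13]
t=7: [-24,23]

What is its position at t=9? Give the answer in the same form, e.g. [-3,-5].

[-30,49]

Taking differences between consecutive positions: [-3,-2], [-3,+0], [-3,+2], [-3,+4], [-3,+6], [-3,+8], [-3,+10]. These grow by [+0,+2] each step.
step 8: [-24,23] + [-3,+12] → [-27,35]
step 9: [-27,35] + [-3,+14] → [-30,49]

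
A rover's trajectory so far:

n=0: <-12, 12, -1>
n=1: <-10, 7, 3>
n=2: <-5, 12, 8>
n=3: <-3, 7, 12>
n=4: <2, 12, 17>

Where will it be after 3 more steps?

Step-to-step displacements: <+2, -5, +4>, <+5, +5, +5>, <+2, -5, +4>, <+5, +5, +5> — a repeating cycle of length 2.
step 5: apply <+2, -5, +4> → <4, 7, 21>
step 6: apply <+5, +5, +5> → <9, 12, 26>
step 7: apply <+2, -5, +4> → <11, 7, 30>

<11, 7, 30>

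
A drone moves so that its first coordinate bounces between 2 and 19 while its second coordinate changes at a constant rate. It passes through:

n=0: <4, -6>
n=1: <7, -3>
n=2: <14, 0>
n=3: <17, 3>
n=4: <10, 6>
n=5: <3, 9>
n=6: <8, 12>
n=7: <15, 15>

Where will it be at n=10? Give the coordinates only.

The first coordinate travels 7 per step and bounces off the walls at 2 and 19.
  step 8: 15 → 16
  step 9: 16 → 9
  step 10: 9 → 2
The second coordinate changes by +3 each step: at step 10 it is 24.

<2, 24>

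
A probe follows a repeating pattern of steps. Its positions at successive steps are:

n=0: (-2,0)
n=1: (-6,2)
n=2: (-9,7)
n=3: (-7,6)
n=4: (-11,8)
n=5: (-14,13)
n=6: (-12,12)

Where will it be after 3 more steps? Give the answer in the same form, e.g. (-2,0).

(-17,18)

Step-to-step displacements: (-4,+2), (-3,+5), (+2,-1), (-4,+2), (-3,+5), (+2,-1) — a repeating cycle of length 3.
step 7: apply (-4,+2) → (-16,14)
step 8: apply (-3,+5) → (-19,19)
step 9: apply (+2,-1) → (-17,18)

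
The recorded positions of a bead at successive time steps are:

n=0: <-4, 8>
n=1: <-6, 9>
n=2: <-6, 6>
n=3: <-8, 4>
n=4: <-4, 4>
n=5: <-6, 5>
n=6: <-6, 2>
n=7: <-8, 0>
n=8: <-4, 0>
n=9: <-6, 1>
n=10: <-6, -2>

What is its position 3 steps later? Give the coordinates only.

<-6, -3>

The moves between consecutive positions are <-2, +1>, <+0, -3>, <-2, -2>, <+4, +0>, <-2, +1>, <+0, -3>, <-2, -2>, <+4, +0>, <-2, +1>, <+0, -3>; they repeat the 4-cycle [<-2, +1>, <+0, -3>, <-2, -2>, <+4, +0>].
step 11: apply <-2, -2> → <-8, -4>
step 12: apply <+4, +0> → <-4, -4>
step 13: apply <-2, +1> → <-6, -3>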